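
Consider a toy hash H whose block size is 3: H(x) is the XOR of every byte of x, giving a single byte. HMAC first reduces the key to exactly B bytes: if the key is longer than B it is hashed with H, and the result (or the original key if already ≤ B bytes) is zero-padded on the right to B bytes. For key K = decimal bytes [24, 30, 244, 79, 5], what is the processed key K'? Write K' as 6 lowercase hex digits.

b80000

|K| = 5 > B = 3, so first hash the key.
H(K): XOR 18⊕1e⊕f4⊕4f⊕05 = b8.
Zero-pad H(K) = b8 to 3 bytes: K' = b8 00 00.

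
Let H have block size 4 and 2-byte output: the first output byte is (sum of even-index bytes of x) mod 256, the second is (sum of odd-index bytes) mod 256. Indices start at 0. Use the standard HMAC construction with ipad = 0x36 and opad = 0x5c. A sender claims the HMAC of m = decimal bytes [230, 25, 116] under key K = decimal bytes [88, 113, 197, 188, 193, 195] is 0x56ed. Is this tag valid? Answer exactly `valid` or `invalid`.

invalid

Key decimal bytes [88, 113, 197, 188, 193, 195] = 58 71 c5 bc c1 c3 is 6 bytes > B = 4, so hash it first: H(key) = de f0, then zero-pad to 4 bytes: K' = de f0 00 00.
K' ⊕ ipad = e8 c6 36 36; K' ⊕ opad = 82 ac 5c 5c.
Inner hash: even-index sum = 632 mod 256 = 120; odd-index sum = 277 mod 256 = 21 → 78 15.
Outer hash (recomputed tag): even-index sum = 342 mod 256 = 86; odd-index sum = 285 mod 256 = 29 → 56 1d.
Recomputed tag = 561d; claimed = 56ed → mismatch.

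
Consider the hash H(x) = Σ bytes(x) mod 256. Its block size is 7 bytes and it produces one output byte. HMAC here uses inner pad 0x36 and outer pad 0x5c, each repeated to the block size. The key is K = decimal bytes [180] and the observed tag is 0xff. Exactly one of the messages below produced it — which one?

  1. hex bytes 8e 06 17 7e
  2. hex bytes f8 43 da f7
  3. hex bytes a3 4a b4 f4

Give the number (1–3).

1

Key decimal bytes [180] = b4 is 1 byte ≤ B = 7; zero-pad to 7 bytes: K' = b4 00 00 00 00 00 00.
K' ⊕ ipad = 82 36 36 36 36 36 36; K' ⊕ opad = e8 5c 5c 5c 5c 5c 5c.
m1: inner = H(82 36 36 36 36 36 36 8e 06 17 7e) = ef; tag = H(e8 5c 5c 5c 5c 5c 5c ef) = ff ← matches
m2: inner = H(82 36 36 36 36 36 36 f8 43 da f7) = d2; tag = H(e8 5c 5c 5c 5c 5c 5c d2) = e2
m3: inner = H(82 36 36 36 36 36 36 a3 4a b4 f4) = 5b; tag = H(e8 5c 5c 5c 5c 5c 5c 5b) = 6b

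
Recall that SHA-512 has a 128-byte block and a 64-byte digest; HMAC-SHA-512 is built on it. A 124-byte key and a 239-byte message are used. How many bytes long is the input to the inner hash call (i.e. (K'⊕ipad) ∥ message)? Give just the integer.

367

Key is 124 ≤ 128 bytes, zero-padded: |K'| = 128.
Inner input = (K'⊕ipad) ∥ m → 128 + 239 = 367 bytes.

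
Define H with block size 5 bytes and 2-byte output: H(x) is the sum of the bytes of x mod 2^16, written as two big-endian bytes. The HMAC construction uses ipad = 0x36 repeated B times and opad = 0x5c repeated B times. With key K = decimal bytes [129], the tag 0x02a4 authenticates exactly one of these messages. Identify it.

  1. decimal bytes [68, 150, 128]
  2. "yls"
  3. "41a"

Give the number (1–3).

Key decimal bytes [129] = 81 is 1 byte ≤ B = 5; zero-pad to 5 bytes: K' = 81 00 00 00 00.
K' ⊕ ipad = b7 36 36 36 36; K' ⊕ opad = dd 5c 5c 5c 5c.
m1: inner = H(b7 36 36 36 36 44 96 80) = 02 e9; tag = H(dd 5c 5c 5c 5c 02 e9) = 0338
m2: inner = H(b7 36 36 36 36 79 6c 73) = 02 e7; tag = H(dd 5c 5c 5c 5c 02 e7) = 0336
m3: inner = H(b7 36 36 36 36 34 31 61) = 02 55; tag = H(dd 5c 5c 5c 5c 02 55) = 02a4 ← matches

3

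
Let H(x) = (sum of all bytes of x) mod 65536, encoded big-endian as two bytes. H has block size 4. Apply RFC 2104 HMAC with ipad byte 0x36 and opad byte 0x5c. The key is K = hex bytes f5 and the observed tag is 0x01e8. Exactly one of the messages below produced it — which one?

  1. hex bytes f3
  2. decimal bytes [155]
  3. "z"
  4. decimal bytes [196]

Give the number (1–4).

Key hex bytes f5 is 1 byte ≤ B = 4; zero-pad to 4 bytes: K' = f5 00 00 00.
K' ⊕ ipad = c3 36 36 36; K' ⊕ opad = a9 5c 5c 5c.
m1: inner = H(c3 36 36 36 f3) = 02 58; tag = H(a9 5c 5c 5c 02 58) = 0217
m2: inner = H(c3 36 36 36 9b) = 02 00; tag = H(a9 5c 5c 5c 02 00) = 01bf
m3: inner = H(c3 36 36 36 7a) = 01 df; tag = H(a9 5c 5c 5c 01 df) = 029d
m4: inner = H(c3 36 36 36 c4) = 02 29; tag = H(a9 5c 5c 5c 02 29) = 01e8 ← matches

4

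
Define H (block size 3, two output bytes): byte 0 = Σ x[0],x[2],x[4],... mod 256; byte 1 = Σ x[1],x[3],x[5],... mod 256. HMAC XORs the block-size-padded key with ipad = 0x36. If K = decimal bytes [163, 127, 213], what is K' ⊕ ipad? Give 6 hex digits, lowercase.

9549e3

Key decimal bytes [163, 127, 213] = a3 7f d5 is exactly B = 3 bytes: K' = a3 7f d5.
XOR each byte with 0x36: a3⊕36=95, 7f⊕36=49, d5⊕36=e3.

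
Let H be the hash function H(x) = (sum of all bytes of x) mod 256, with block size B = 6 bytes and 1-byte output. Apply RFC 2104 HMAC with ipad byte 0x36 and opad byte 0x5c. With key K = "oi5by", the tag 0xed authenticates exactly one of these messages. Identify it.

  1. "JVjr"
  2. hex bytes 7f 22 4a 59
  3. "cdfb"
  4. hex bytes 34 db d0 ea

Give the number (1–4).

Key "oi5by" = 6f 69 35 62 79 is 5 bytes ≤ B = 6; zero-pad to 6 bytes: K' = 6f 69 35 62 79 00.
K' ⊕ ipad = 59 5f 03 54 4f 36; K' ⊕ opad = 33 35 69 3e 25 5c.
m1: inner = H(59 5f 03 54 4f 36 4a 56 6a 72) = 10; tag = H(33 35 69 3e 25 5c 10) = a0
m2: inner = H(59 5f 03 54 4f 36 7f 22 4a 59) = d8; tag = H(33 35 69 3e 25 5c d8) = 68
m3: inner = H(59 5f 03 54 4f 36 63 64 66 62) = 23; tag = H(33 35 69 3e 25 5c 23) = b3
m4: inner = H(59 5f 03 54 4f 36 34 db d0 ea) = 5d; tag = H(33 35 69 3e 25 5c 5d) = ed ← matches

4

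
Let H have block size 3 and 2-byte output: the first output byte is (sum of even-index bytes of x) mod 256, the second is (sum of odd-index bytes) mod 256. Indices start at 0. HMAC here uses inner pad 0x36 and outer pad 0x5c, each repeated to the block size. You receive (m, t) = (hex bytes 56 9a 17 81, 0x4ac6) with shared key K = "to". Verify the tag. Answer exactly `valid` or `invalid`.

valid

Key "to" = 74 6f is 2 bytes ≤ B = 3; zero-pad to 3 bytes: K' = 74 6f 00.
K' ⊕ ipad = 42 59 36; K' ⊕ opad = 28 33 5c.
Inner hash: even-index sum = 403 mod 256 = 147; odd-index sum = 198 mod 256 = 198 → 93 c6.
Outer hash (recomputed tag): even-index sum = 330 mod 256 = 74; odd-index sum = 198 mod 256 = 198 → 4a c6.
Recomputed tag = 4ac6; claimed = 4ac6 → match.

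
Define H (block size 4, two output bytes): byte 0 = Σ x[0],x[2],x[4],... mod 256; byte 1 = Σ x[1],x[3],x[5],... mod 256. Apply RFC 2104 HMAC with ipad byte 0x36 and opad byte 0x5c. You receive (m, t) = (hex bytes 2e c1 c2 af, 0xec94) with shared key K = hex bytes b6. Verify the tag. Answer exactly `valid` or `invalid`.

valid

Key hex bytes b6 is 1 byte ≤ B = 4; zero-pad to 4 bytes: K' = b6 00 00 00.
K' ⊕ ipad = 80 36 36 36; K' ⊕ opad = ea 5c 5c 5c.
Inner hash: even-index sum = 422 mod 256 = 166; odd-index sum = 476 mod 256 = 220 → a6 dc.
Outer hash (recomputed tag): even-index sum = 492 mod 256 = 236; odd-index sum = 404 mod 256 = 148 → ec 94.
Recomputed tag = ec94; claimed = ec94 → match.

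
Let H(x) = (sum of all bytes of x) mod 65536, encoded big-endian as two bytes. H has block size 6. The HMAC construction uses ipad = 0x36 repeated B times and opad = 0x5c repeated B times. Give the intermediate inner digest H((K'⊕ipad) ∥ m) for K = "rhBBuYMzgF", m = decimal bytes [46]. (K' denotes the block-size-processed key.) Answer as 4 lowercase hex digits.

01d1

Key "rhBBuYMzgF" = 72 68 42 42 75 59 4d 7a 67 46 is 10 bytes > B = 6, so hash it first: H(key) = 03 a0, then zero-pad to 6 bytes: K' = 03 a0 00 00 00 00.
K' ⊕ ipad = 35 96 36 36 36 36.
Inner input = 35 96 36 36 36 36 ∥ 2e.
Inner hash: sum = 53+150+54+54+54+54+46 = 465 → 01 d1.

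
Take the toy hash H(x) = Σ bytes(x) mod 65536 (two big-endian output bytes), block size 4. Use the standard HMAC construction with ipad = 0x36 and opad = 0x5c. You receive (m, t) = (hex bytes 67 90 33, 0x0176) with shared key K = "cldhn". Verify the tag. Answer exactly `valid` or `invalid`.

valid

Key "cldhn" = 63 6c 64 68 6e is 5 bytes > B = 4, so hash it first: H(key) = 02 09, then zero-pad to 4 bytes: K' = 02 09 00 00.
K' ⊕ ipad = 34 3f 36 36; K' ⊕ opad = 5e 55 5c 5c.
Inner hash: sum = 52+63+54+54+103+144+51 = 521 → 02 09.
Outer hash (recomputed tag): sum = 94+85+92+92+2+9 = 374 → 01 76.
Recomputed tag = 0176; claimed = 0176 → match.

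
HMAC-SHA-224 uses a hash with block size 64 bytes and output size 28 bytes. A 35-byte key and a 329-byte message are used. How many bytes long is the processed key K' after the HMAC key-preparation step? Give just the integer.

Key is 35 ≤ 64 bytes, zero-padded: |K'| = 64.

64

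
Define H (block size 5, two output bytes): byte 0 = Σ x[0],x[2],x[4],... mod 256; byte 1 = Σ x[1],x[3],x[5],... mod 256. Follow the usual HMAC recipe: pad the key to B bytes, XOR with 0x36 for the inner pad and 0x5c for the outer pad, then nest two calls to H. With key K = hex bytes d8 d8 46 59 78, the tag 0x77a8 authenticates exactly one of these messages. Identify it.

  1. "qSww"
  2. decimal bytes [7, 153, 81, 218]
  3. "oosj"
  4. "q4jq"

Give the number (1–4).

Key hex bytes d8 d8 46 59 78 is exactly B = 5 bytes: K' = d8 d8 46 59 78.
K' ⊕ ipad = ee ee 70 6f 4e; K' ⊕ opad = 84 84 1a 05 24.
m1: inner = H(ee ee 70 6f 4e 71 53 77 77) = 76 45; tag = H(84 84 1a 05 24 76 45) = 07ff
m2: inner = H(ee ee 70 6f 4e 07 99 51 da) = 1f b5; tag = H(84 84 1a 05 24 1f b5) = 77a8 ← matches
m3: inner = H(ee ee 70 6f 4e 6f 6f 73 6a) = 85 3f; tag = H(84 84 1a 05 24 85 3f) = 010e
m4: inner = H(ee ee 70 6f 4e 71 34 6a 71) = 51 38; tag = H(84 84 1a 05 24 51 38) = fada

2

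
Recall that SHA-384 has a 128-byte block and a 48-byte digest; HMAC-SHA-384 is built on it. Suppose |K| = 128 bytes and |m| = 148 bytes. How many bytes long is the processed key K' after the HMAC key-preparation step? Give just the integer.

Key is 128 ≤ 128 bytes, zero-padded: |K'| = 128.

128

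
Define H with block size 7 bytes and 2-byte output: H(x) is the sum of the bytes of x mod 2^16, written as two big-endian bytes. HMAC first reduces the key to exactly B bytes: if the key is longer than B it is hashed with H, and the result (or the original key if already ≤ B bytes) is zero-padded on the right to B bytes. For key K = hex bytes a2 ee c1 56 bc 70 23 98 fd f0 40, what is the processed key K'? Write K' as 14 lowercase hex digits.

|K| = 11 > B = 7, so first hash the key.
H(K): sum = 162+238+193+86+188+112+35+152+253+240+64 = 1723 → 06 bb.
Zero-pad H(K) = 06 bb to 7 bytes: K' = 06 bb 00 00 00 00 00.

06bb0000000000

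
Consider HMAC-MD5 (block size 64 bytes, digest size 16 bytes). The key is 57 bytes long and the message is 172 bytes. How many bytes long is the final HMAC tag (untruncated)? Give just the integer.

16

The tag is one MD5 digest: 16 bytes.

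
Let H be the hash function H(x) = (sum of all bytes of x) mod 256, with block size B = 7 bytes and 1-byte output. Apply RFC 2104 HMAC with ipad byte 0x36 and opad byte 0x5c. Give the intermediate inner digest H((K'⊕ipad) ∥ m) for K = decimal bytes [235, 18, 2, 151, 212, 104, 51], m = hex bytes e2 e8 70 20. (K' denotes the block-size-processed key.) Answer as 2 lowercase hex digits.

75

Key decimal bytes [235, 18, 2, 151, 212, 104, 51] = eb 12 02 97 d4 68 33 is exactly B = 7 bytes: K' = eb 12 02 97 d4 68 33.
K' ⊕ ipad = dd 24 34 a1 e2 5e 05.
Inner input = dd 24 34 a1 e2 5e 05 ∥ e2 e8 70 20.
Inner hash: sum = 221+36+52+161+226+94+5+226+232+112+32 = 1397; mod 256 = 117 → 75.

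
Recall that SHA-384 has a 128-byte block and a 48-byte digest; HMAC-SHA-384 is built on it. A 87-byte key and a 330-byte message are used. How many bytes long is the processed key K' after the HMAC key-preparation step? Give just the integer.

Key is 87 ≤ 128 bytes, zero-padded: |K'| = 128.

128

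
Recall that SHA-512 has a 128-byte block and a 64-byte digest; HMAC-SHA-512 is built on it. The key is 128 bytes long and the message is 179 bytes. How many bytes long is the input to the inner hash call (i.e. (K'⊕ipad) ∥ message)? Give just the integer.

307

Key is 128 ≤ 128 bytes, zero-padded: |K'| = 128.
Inner input = (K'⊕ipad) ∥ m → 128 + 179 = 307 bytes.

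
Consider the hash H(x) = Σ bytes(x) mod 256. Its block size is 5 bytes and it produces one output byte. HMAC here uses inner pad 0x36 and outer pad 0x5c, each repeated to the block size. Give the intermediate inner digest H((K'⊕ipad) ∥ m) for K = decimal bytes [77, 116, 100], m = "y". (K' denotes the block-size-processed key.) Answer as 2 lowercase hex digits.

Key decimal bytes [77, 116, 100] = 4d 74 64 is 3 bytes ≤ B = 5; zero-pad to 5 bytes: K' = 4d 74 64 00 00.
K' ⊕ ipad = 7b 42 52 36 36.
Inner input = 7b 42 52 36 36 ∥ 79.
Inner hash: sum = 123+66+82+54+54+121 = 500; mod 256 = 244 → f4.

f4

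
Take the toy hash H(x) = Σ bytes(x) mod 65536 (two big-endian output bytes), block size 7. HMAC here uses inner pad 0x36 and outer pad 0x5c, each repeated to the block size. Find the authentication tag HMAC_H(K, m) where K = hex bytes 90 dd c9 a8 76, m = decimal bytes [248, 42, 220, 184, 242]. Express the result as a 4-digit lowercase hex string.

Key hex bytes 90 dd c9 a8 76 is 5 bytes ≤ B = 7; zero-pad to 7 bytes: K' = 90 dd c9 a8 76 00 00.
K' ⊕ ipad = a6 eb ff 9e 40 36 36.  K' ⊕ opad = cc 81 95 f4 2a 5c 5c.
Inner input = (K'⊕ipad) ∥ m = a6 eb ff 9e 40 36 36 ∥ f8 2a dc b8 f2.
Inner hash: sum = 166+235+255+158+64+54+54+248+42+220+184+242 = 1922 → 07 82.
Outer input = (K'⊕opad) ∥ inner = cc 81 95 f4 2a 5c 5c ∥ 07 82.
Outer hash (tag): sum = 204+129+149+244+42+92+92+7+130 = 1089 → 04 41.

0441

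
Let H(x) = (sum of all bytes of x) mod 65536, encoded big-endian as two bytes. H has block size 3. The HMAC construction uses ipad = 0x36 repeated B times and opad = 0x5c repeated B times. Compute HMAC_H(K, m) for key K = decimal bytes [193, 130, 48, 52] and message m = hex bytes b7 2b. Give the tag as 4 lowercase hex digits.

Key decimal bytes [193, 130, 48, 52] = c1 82 30 34 is 4 bytes > B = 3, so hash it first: H(key) = 01 a7, then zero-pad to 3 bytes: K' = 01 a7 00.
K' ⊕ ipad = 37 91 36.  K' ⊕ opad = 5d fb 5c.
Inner input = (K'⊕ipad) ∥ m = 37 91 36 ∥ b7 2b.
Inner hash: sum = 55+145+54+183+43 = 480 → 01 e0.
Outer input = (K'⊕opad) ∥ inner = 5d fb 5c ∥ 01 e0.
Outer hash (tag): sum = 93+251+92+1+224 = 661 → 02 95.

0295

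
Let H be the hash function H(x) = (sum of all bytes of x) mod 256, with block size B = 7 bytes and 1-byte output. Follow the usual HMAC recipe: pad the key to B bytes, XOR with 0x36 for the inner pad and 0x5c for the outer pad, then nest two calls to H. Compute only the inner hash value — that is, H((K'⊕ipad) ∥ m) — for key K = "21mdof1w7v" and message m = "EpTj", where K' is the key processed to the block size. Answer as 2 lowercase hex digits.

1f

Key "21mdof1w7v" = 32 31 6d 64 6f 66 31 77 37 76 is 10 bytes > B = 7, so hash it first: H(key) = 5e, then zero-pad to 7 bytes: K' = 5e 00 00 00 00 00 00.
K' ⊕ ipad = 68 36 36 36 36 36 36.
Inner input = 68 36 36 36 36 36 36 ∥ 45 70 54 6a.
Inner hash: sum = 104+54+54+54+54+54+54+69+112+84+106 = 799; mod 256 = 31 → 1f.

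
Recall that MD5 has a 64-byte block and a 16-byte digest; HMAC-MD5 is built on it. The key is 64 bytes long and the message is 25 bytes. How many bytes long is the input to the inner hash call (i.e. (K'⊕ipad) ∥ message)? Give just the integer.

Key is 64 ≤ 64 bytes, zero-padded: |K'| = 64.
Inner input = (K'⊕ipad) ∥ m → 64 + 25 = 89 bytes.

89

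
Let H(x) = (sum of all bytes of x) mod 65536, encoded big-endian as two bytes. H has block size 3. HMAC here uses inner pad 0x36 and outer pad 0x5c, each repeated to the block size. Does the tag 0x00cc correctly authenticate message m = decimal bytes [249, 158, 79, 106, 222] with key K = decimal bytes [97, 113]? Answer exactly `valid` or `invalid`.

Key decimal bytes [97, 113] = 61 71 is 2 bytes ≤ B = 3; zero-pad to 3 bytes: K' = 61 71 00.
K' ⊕ ipad = 57 47 36; K' ⊕ opad = 3d 2d 5c.
Inner hash: sum = 87+71+54+249+158+79+106+222 = 1026 → 04 02.
Outer hash (recomputed tag): sum = 61+45+92+4+2 = 204 → 00 cc.
Recomputed tag = 00cc; claimed = 00cc → match.

valid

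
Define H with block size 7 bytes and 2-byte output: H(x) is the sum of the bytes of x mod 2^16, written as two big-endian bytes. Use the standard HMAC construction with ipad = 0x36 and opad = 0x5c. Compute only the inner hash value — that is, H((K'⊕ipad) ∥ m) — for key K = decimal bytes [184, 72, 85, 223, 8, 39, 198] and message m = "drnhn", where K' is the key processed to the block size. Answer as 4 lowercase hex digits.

05b1

Key decimal bytes [184, 72, 85, 223, 8, 39, 198] = b8 48 55 df 08 27 c6 is exactly B = 7 bytes: K' = b8 48 55 df 08 27 c6.
K' ⊕ ipad = 8e 7e 63 e9 3e 11 f0.
Inner input = 8e 7e 63 e9 3e 11 f0 ∥ 64 72 6e 68 6e.
Inner hash: sum = 142+126+99+233+62+17+240+100+114+110+104+110 = 1457 → 05 b1.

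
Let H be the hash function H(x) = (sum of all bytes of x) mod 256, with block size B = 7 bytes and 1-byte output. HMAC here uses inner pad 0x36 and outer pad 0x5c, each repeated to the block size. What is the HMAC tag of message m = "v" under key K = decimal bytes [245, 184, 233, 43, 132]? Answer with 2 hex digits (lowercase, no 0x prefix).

Key decimal bytes [245, 184, 233, 43, 132] = f5 b8 e9 2b 84 is 5 bytes ≤ B = 7; zero-pad to 7 bytes: K' = f5 b8 e9 2b 84 00 00.
K' ⊕ ipad = c3 8e df 1d b2 36 36.  K' ⊕ opad = a9 e4 b5 77 d8 5c 5c.
Inner input = (K'⊕ipad) ∥ m = c3 8e df 1d b2 36 36 ∥ 76.
Inner hash: sum = 195+142+223+29+178+54+54+118 = 993; mod 256 = 225 → e1.
Outer input = (K'⊕opad) ∥ inner = a9 e4 b5 77 d8 5c 5c ∥ e1.
Outer hash (tag): sum = 169+228+181+119+216+92+92+225 = 1322; mod 256 = 42 → 2a.

2a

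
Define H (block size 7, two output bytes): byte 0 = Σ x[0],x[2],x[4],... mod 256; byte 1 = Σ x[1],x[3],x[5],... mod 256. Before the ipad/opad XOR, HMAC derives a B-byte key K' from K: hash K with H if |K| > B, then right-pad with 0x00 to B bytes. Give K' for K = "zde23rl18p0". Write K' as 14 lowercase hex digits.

|K| = 11 > B = 7, so first hash the key.
H(K): even-index sum = 486 mod 256 = 230; odd-index sum = 425 mod 256 = 169 → e6 a9.
Zero-pad H(K) = e6 a9 to 7 bytes: K' = e6 a9 00 00 00 00 00.

e6a90000000000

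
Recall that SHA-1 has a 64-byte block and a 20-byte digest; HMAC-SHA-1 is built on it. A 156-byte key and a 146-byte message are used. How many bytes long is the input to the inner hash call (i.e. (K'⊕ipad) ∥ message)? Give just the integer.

210

Key is 156 > 64 bytes, so it is hashed to 20 bytes then zero-padded to 64: |K'| = 64.
Inner input = (K'⊕ipad) ∥ m → 64 + 146 = 210 bytes.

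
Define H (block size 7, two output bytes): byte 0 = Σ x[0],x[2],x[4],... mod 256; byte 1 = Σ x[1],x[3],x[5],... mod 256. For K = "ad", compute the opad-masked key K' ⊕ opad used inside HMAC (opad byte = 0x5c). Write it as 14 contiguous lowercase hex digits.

Key "ad" = 61 64 is 2 bytes ≤ B = 7; zero-pad to 7 bytes: K' = 61 64 00 00 00 00 00.
XOR each byte with 0x5c: 61⊕5c=3d, 64⊕5c=38, 00⊕5c=5c, 00⊕5c=5c, 00⊕5c=5c, 00⊕5c=5c, 00⊕5c=5c.

3d385c5c5c5c5c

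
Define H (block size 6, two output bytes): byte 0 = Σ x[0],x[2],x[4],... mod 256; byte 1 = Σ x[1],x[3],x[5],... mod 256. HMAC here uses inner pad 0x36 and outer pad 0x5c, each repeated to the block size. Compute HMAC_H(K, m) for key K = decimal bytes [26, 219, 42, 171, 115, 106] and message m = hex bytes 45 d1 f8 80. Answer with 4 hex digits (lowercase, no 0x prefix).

Key decimal bytes [26, 219, 42, 171, 115, 106] = 1a db 2a ab 73 6a is exactly B = 6 bytes: K' = 1a db 2a ab 73 6a.
K' ⊕ ipad = 2c ed 1c 9d 45 5c.  K' ⊕ opad = 46 87 76 f7 2f 36.
Inner input = (K'⊕ipad) ∥ m = 2c ed 1c 9d 45 5c ∥ 45 d1 f8 80.
Inner hash: even-index sum = 458 mod 256 = 202; odd-index sum = 823 mod 256 = 55 → ca 37.
Outer input = (K'⊕opad) ∥ inner = 46 87 76 f7 2f 36 ∥ ca 37.
Outer hash (tag): even-index sum = 437 mod 256 = 181; odd-index sum = 491 mod 256 = 235 → b5 eb.

b5eb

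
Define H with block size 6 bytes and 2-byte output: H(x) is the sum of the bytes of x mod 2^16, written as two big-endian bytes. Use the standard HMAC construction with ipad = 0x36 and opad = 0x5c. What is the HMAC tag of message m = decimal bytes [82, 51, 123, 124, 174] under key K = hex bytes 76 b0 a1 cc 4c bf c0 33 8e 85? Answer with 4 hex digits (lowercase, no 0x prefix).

038b

Key hex bytes 76 b0 a1 cc 4c bf c0 33 8e 85 is 10 bytes > B = 6, so hash it first: H(key) = 05 a4, then zero-pad to 6 bytes: K' = 05 a4 00 00 00 00.
K' ⊕ ipad = 33 92 36 36 36 36.  K' ⊕ opad = 59 f8 5c 5c 5c 5c.
Inner input = (K'⊕ipad) ∥ m = 33 92 36 36 36 36 ∥ 52 33 7b 7c ae.
Inner hash: sum = 51+146+54+54+54+54+82+51+123+124+174 = 967 → 03 c7.
Outer input = (K'⊕opad) ∥ inner = 59 f8 5c 5c 5c 5c ∥ 03 c7.
Outer hash (tag): sum = 89+248+92+92+92+92+3+199 = 907 → 03 8b.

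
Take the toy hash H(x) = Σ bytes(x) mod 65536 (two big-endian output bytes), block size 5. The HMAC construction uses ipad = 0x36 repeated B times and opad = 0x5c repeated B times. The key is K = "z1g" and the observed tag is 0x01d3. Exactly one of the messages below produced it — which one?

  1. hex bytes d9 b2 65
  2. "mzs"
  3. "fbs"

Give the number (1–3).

Key "z1g" = 7a 31 67 is 3 bytes ≤ B = 5; zero-pad to 5 bytes: K' = 7a 31 67 00 00.
K' ⊕ ipad = 4c 07 51 36 36; K' ⊕ opad = 26 6d 3b 5c 5c.
m1: inner = H(4c 07 51 36 36 d9 b2 65) = 03 00; tag = H(26 6d 3b 5c 5c 03 00) = 0189
m2: inner = H(4c 07 51 36 36 6d 7a 73) = 02 6a; tag = H(26 6d 3b 5c 5c 02 6a) = 01f2
m3: inner = H(4c 07 51 36 36 66 62 73) = 02 4b; tag = H(26 6d 3b 5c 5c 02 4b) = 01d3 ← matches

3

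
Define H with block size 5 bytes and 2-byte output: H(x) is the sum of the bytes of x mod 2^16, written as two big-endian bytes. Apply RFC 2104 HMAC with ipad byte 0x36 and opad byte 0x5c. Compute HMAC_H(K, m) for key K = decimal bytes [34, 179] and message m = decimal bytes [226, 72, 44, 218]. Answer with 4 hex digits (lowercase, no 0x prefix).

Key decimal bytes [34, 179] = 22 b3 is 2 bytes ≤ B = 5; zero-pad to 5 bytes: K' = 22 b3 00 00 00.
K' ⊕ ipad = 14 85 36 36 36.  K' ⊕ opad = 7e ef 5c 5c 5c.
Inner input = (K'⊕ipad) ∥ m = 14 85 36 36 36 ∥ e2 48 2c da.
Inner hash: sum = 20+133+54+54+54+226+72+44+218 = 875 → 03 6b.
Outer input = (K'⊕opad) ∥ inner = 7e ef 5c 5c 5c ∥ 03 6b.
Outer hash (tag): sum = 126+239+92+92+92+3+107 = 751 → 02 ef.

02ef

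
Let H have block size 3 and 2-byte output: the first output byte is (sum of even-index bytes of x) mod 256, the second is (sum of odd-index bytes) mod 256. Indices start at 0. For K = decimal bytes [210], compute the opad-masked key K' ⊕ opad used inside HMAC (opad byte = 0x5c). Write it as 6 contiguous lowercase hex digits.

Key decimal bytes [210] = d2 is 1 byte ≤ B = 3; zero-pad to 3 bytes: K' = d2 00 00.
XOR each byte with 0x5c: d2⊕5c=8e, 00⊕5c=5c, 00⊕5c=5c.

8e5c5c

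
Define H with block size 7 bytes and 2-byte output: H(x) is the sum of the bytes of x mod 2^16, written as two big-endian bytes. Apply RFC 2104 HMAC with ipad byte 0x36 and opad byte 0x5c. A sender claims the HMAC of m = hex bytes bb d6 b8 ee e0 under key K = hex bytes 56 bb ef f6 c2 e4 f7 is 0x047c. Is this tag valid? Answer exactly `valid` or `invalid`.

valid

Key hex bytes 56 bb ef f6 c2 e4 f7 is exactly B = 7 bytes: K' = 56 bb ef f6 c2 e4 f7.
K' ⊕ ipad = 60 8d d9 c0 f4 d2 c1; K' ⊕ opad = 0a e7 b3 aa 9e b8 ab.
Inner hash: sum = 96+141+217+192+244+210+193+187+214+184+238+224 = 2340 → 09 24.
Outer hash (recomputed tag): sum = 10+231+179+170+158+184+171+9+36 = 1148 → 04 7c.
Recomputed tag = 047c; claimed = 047c → match.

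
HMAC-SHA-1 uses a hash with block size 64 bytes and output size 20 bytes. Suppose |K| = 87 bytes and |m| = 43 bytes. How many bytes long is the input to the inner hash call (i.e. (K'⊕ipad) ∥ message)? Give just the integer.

107

Key is 87 > 64 bytes, so it is hashed to 20 bytes then zero-padded to 64: |K'| = 64.
Inner input = (K'⊕ipad) ∥ m → 64 + 43 = 107 bytes.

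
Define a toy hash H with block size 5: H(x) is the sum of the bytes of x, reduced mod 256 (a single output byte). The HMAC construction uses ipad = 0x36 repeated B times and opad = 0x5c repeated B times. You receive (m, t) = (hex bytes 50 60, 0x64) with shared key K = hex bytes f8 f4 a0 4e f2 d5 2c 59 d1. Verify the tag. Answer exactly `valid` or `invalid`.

valid

Key hex bytes f8 f4 a0 4e f2 d5 2c 59 d1 is 9 bytes > B = 5, so hash it first: H(key) = f7, then zero-pad to 5 bytes: K' = f7 00 00 00 00.
K' ⊕ ipad = c1 36 36 36 36; K' ⊕ opad = ab 5c 5c 5c 5c.
Inner hash: sum = 193+54+54+54+54+80+96 = 585; mod 256 = 73 → 49.
Outer hash (recomputed tag): sum = 171+92+92+92+92+73 = 612; mod 256 = 100 → 64.
Recomputed tag = 64; claimed = 64 → match.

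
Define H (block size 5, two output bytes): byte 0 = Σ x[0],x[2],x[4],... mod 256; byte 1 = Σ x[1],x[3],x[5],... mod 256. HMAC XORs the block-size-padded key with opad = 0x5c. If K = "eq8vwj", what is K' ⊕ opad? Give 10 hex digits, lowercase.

480d5c5c5c

Key "eq8vwj" = 65 71 38 76 77 6a is 6 bytes > B = 5, so hash it first: H(key) = 14 51, then zero-pad to 5 bytes: K' = 14 51 00 00 00.
XOR each byte with 0x5c: 14⊕5c=48, 51⊕5c=0d, 00⊕5c=5c, 00⊕5c=5c, 00⊕5c=5c.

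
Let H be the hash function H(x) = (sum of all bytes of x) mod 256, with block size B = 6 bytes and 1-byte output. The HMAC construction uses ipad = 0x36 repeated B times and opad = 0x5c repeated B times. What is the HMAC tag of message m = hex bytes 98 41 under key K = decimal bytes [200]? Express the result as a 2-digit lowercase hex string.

45

Key decimal bytes [200] = c8 is 1 byte ≤ B = 6; zero-pad to 6 bytes: K' = c8 00 00 00 00 00.
K' ⊕ ipad = fe 36 36 36 36 36.  K' ⊕ opad = 94 5c 5c 5c 5c 5c.
Inner input = (K'⊕ipad) ∥ m = fe 36 36 36 36 36 ∥ 98 41.
Inner hash: sum = 254+54+54+54+54+54+152+65 = 741; mod 256 = 229 → e5.
Outer input = (K'⊕opad) ∥ inner = 94 5c 5c 5c 5c 5c ∥ e5.
Outer hash (tag): sum = 148+92+92+92+92+92+229 = 837; mod 256 = 69 → 45.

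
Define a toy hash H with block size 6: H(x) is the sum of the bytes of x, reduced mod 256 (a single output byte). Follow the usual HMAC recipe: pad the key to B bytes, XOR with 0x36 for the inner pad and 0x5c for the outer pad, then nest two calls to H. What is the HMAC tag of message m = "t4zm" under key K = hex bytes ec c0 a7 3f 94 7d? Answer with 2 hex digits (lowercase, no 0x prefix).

79

Key hex bytes ec c0 a7 3f 94 7d is exactly B = 6 bytes: K' = ec c0 a7 3f 94 7d.
K' ⊕ ipad = da f6 91 09 a2 4b.  K' ⊕ opad = b0 9c fb 63 c8 21.
Inner input = (K'⊕ipad) ∥ m = da f6 91 09 a2 4b ∥ 74 34 7a 6d.
Inner hash: sum = 218+246+145+9+162+75+116+52+122+109 = 1254; mod 256 = 230 → e6.
Outer input = (K'⊕opad) ∥ inner = b0 9c fb 63 c8 21 ∥ e6.
Outer hash (tag): sum = 176+156+251+99+200+33+230 = 1145; mod 256 = 121 → 79.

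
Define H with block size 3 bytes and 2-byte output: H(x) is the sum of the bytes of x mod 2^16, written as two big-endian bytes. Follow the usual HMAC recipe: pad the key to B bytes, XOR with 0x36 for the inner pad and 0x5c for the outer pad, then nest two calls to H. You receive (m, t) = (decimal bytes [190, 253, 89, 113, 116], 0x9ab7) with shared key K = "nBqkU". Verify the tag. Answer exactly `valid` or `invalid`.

invalid

Key "nBqkU" = 6e 42 71 6b 55 is 5 bytes > B = 3, so hash it first: H(key) = 01 e1, then zero-pad to 3 bytes: K' = 01 e1 00.
K' ⊕ ipad = 37 d7 36; K' ⊕ opad = 5d bd 5c.
Inner hash: sum = 55+215+54+190+253+89+113+116 = 1085 → 04 3d.
Outer hash (recomputed tag): sum = 93+189+92+4+61 = 439 → 01 b7.
Recomputed tag = 01b7; claimed = 9ab7 → mismatch.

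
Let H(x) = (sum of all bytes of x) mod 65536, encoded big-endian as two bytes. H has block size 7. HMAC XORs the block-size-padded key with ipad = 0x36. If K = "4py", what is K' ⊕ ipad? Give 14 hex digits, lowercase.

Key "4py" = 34 70 79 is 3 bytes ≤ B = 7; zero-pad to 7 bytes: K' = 34 70 79 00 00 00 00.
XOR each byte with 0x36: 34⊕36=02, 70⊕36=46, 79⊕36=4f, 00⊕36=36, 00⊕36=36, 00⊕36=36, 00⊕36=36.

02464f36363636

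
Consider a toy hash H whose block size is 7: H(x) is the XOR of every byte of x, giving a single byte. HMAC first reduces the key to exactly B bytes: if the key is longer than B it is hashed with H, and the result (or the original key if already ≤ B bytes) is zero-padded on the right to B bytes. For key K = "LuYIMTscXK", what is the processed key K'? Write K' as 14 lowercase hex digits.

33000000000000

|K| = 10 > B = 7, so first hash the key.
H(K): XOR 4c⊕75⊕59⊕49⊕4d⊕54⊕73⊕63⊕58⊕4b = 33.
Zero-pad H(K) = 33 to 7 bytes: K' = 33 00 00 00 00 00 00.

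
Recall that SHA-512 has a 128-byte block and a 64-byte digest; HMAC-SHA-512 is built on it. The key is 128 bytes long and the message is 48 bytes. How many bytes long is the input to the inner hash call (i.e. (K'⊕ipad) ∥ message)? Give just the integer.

176

Key is 128 ≤ 128 bytes, zero-padded: |K'| = 128.
Inner input = (K'⊕ipad) ∥ m → 128 + 48 = 176 bytes.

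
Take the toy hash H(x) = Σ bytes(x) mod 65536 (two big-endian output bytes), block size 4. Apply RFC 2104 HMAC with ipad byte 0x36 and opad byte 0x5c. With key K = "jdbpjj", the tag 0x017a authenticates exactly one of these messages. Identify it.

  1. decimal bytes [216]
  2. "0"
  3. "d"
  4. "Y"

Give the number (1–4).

4

Key "jdbpjj" = 6a 64 62 70 6a 6a is 6 bytes > B = 4, so hash it first: H(key) = 02 74, then zero-pad to 4 bytes: K' = 02 74 00 00.
K' ⊕ ipad = 34 42 36 36; K' ⊕ opad = 5e 28 5c 5c.
m1: inner = H(34 42 36 36 d8) = 01 ba; tag = H(5e 28 5c 5c 01 ba) = 01f9
m2: inner = H(34 42 36 36 30) = 01 12; tag = H(5e 28 5c 5c 01 12) = 0151
m3: inner = H(34 42 36 36 64) = 01 46; tag = H(5e 28 5c 5c 01 46) = 0185
m4: inner = H(34 42 36 36 59) = 01 3b; tag = H(5e 28 5c 5c 01 3b) = 017a ← matches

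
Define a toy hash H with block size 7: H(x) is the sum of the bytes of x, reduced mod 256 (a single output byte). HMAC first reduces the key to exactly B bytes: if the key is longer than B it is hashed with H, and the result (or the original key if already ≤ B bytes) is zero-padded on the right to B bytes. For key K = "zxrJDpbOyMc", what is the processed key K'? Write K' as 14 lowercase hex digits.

3c000000000000

|K| = 11 > B = 7, so first hash the key.
H(K): sum = 122+120+114+74+68+112+98+79+121+77+99 = 1084; mod 256 = 60 → 3c.
Zero-pad H(K) = 3c to 7 bytes: K' = 3c 00 00 00 00 00 00.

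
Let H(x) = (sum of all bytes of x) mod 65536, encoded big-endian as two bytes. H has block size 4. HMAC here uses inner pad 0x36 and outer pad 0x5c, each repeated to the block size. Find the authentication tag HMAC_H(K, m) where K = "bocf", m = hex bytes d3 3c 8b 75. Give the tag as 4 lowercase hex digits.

014e

Key "bocf" = 62 6f 63 66 is exactly B = 4 bytes: K' = 62 6f 63 66.
K' ⊕ ipad = 54 59 55 50.  K' ⊕ opad = 3e 33 3f 3a.
Inner input = (K'⊕ipad) ∥ m = 54 59 55 50 ∥ d3 3c 8b 75.
Inner hash: sum = 84+89+85+80+211+60+139+117 = 865 → 03 61.
Outer input = (K'⊕opad) ∥ inner = 3e 33 3f 3a ∥ 03 61.
Outer hash (tag): sum = 62+51+63+58+3+97 = 334 → 01 4e.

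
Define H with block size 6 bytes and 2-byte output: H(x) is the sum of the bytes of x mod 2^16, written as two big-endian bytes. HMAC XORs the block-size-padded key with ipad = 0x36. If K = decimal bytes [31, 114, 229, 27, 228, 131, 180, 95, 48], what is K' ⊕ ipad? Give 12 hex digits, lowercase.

320d36363636

Key decimal bytes [31, 114, 229, 27, 228, 131, 180, 95, 48] = 1f 72 e5 1b e4 83 b4 5f 30 is 9 bytes > B = 6, so hash it first: H(key) = 04 3b, then zero-pad to 6 bytes: K' = 04 3b 00 00 00 00.
XOR each byte with 0x36: 04⊕36=32, 3b⊕36=0d, 00⊕36=36, 00⊕36=36, 00⊕36=36, 00⊕36=36.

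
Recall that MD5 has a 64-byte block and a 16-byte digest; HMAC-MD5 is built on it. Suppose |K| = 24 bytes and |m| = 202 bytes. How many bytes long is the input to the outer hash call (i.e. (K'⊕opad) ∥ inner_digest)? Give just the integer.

Key is 24 ≤ 64 bytes, zero-padded: |K'| = 64.
Outer input = (K'⊕opad) ∥ H(inner) → 64 + 16 = 80 bytes.

80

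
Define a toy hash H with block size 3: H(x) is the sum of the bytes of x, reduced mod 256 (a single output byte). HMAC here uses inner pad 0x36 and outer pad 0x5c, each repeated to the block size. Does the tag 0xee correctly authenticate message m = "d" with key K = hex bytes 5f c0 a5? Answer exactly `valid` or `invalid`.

valid

Key hex bytes 5f c0 a5 is exactly B = 3 bytes: K' = 5f c0 a5.
K' ⊕ ipad = 69 f6 93; K' ⊕ opad = 03 9c f9.
Inner hash: sum = 105+246+147+100 = 598; mod 256 = 86 → 56.
Outer hash (recomputed tag): sum = 3+156+249+86 = 494; mod 256 = 238 → ee.
Recomputed tag = ee; claimed = ee → match.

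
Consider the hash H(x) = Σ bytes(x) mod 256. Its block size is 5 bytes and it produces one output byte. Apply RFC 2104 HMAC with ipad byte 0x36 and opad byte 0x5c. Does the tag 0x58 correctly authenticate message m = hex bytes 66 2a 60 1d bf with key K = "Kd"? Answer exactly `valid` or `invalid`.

Key "Kd" = 4b 64 is 2 bytes ≤ B = 5; zero-pad to 5 bytes: K' = 4b 64 00 00 00.
K' ⊕ ipad = 7d 52 36 36 36; K' ⊕ opad = 17 38 5c 5c 5c.
Inner hash: sum = 125+82+54+54+54+102+42+96+29+191 = 829; mod 256 = 61 → 3d.
Outer hash (recomputed tag): sum = 23+56+92+92+92+61 = 416; mod 256 = 160 → a0.
Recomputed tag = a0; claimed = 58 → mismatch.

invalid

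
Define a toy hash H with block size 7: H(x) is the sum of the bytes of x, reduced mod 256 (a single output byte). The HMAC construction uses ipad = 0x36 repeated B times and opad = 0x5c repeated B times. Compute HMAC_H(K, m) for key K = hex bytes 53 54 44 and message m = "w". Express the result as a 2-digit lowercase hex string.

27

Key hex bytes 53 54 44 is 3 bytes ≤ B = 7; zero-pad to 7 bytes: K' = 53 54 44 00 00 00 00.
K' ⊕ ipad = 65 62 72 36 36 36 36.  K' ⊕ opad = 0f 08 18 5c 5c 5c 5c.
Inner input = (K'⊕ipad) ∥ m = 65 62 72 36 36 36 36 ∥ 77.
Inner hash: sum = 101+98+114+54+54+54+54+119 = 648; mod 256 = 136 → 88.
Outer input = (K'⊕opad) ∥ inner = 0f 08 18 5c 5c 5c 5c ∥ 88.
Outer hash (tag): sum = 15+8+24+92+92+92+92+136 = 551; mod 256 = 39 → 27.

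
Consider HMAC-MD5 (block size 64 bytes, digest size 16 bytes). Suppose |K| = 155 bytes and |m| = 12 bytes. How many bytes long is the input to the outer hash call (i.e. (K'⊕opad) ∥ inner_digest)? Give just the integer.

80

Key is 155 > 64 bytes, so it is hashed to 16 bytes then zero-padded to 64: |K'| = 64.
Outer input = (K'⊕opad) ∥ H(inner) → 64 + 16 = 80 bytes.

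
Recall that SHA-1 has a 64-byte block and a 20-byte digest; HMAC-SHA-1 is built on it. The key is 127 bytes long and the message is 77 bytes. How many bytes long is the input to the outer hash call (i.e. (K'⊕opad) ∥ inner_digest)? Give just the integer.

Key is 127 > 64 bytes, so it is hashed to 20 bytes then zero-padded to 64: |K'| = 64.
Outer input = (K'⊕opad) ∥ H(inner) → 64 + 20 = 84 bytes.

84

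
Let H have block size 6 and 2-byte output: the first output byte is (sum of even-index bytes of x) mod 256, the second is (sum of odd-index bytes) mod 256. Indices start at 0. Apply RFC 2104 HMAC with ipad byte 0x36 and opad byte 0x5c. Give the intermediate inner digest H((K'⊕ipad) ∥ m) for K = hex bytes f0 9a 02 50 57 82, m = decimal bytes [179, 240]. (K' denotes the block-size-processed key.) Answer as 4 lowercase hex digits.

Key hex bytes f0 9a 02 50 57 82 is exactly B = 6 bytes: K' = f0 9a 02 50 57 82.
K' ⊕ ipad = c6 ac 34 66 61 b4.
Inner input = c6 ac 34 66 61 b4 ∥ b3 f0.
Inner hash: even-index sum = 526 mod 256 = 14; odd-index sum = 694 mod 256 = 182 → 0e b6.

0eb6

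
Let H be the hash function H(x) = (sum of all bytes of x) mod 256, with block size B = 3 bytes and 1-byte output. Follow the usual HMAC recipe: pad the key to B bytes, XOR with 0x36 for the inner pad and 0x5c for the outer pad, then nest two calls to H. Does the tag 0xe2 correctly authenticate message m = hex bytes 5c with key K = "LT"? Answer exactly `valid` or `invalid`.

valid

Key "LT" = 4c 54 is 2 bytes ≤ B = 3; zero-pad to 3 bytes: K' = 4c 54 00.
K' ⊕ ipad = 7a 62 36; K' ⊕ opad = 10 08 5c.
Inner hash: sum = 122+98+54+92 = 366; mod 256 = 110 → 6e.
Outer hash (recomputed tag): sum = 16+8+92+110 = 226 → e2.
Recomputed tag = e2; claimed = e2 → match.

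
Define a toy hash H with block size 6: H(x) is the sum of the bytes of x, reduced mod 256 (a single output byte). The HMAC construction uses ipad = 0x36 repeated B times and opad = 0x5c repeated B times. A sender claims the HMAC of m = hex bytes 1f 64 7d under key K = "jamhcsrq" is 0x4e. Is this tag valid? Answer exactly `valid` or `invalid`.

Key "jamhcsrq" = 6a 61 6d 68 63 73 72 71 is 8 bytes > B = 6, so hash it first: H(key) = 59, then zero-pad to 6 bytes: K' = 59 00 00 00 00 00.
K' ⊕ ipad = 6f 36 36 36 36 36; K' ⊕ opad = 05 5c 5c 5c 5c 5c.
Inner hash: sum = 111+54+54+54+54+54+31+100+125 = 637; mod 256 = 125 → 7d.
Outer hash (recomputed tag): sum = 5+92+92+92+92+92+125 = 590; mod 256 = 78 → 4e.
Recomputed tag = 4e; claimed = 4e → match.

valid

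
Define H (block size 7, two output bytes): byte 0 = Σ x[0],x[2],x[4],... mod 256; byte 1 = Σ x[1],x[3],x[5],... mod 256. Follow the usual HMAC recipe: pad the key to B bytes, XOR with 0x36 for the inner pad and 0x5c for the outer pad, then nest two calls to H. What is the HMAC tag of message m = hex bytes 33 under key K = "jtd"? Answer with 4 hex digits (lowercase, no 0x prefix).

07fa

Key "jtd" = 6a 74 64 is 3 bytes ≤ B = 7; zero-pad to 7 bytes: K' = 6a 74 64 00 00 00 00.
K' ⊕ ipad = 5c 42 52 36 36 36 36.  K' ⊕ opad = 36 28 38 5c 5c 5c 5c.
Inner input = (K'⊕ipad) ∥ m = 5c 42 52 36 36 36 36 ∥ 33.
Inner hash: even-index sum = 282 mod 256 = 26; odd-index sum = 225 mod 256 = 225 → 1a e1.
Outer input = (K'⊕opad) ∥ inner = 36 28 38 5c 5c 5c 5c ∥ 1a e1.
Outer hash (tag): even-index sum = 519 mod 256 = 7; odd-index sum = 250 mod 256 = 250 → 07 fa.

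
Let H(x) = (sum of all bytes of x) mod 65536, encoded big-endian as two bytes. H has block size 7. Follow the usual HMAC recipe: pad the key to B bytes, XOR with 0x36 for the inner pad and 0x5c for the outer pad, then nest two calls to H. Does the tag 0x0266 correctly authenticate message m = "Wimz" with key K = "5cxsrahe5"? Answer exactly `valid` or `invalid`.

Key "5cxsrahe5" = 35 63 78 73 72 61 68 65 35 is 9 bytes > B = 7, so hash it first: H(key) = 03 58, then zero-pad to 7 bytes: K' = 03 58 00 00 00 00 00.
K' ⊕ ipad = 35 6e 36 36 36 36 36; K' ⊕ opad = 5f 04 5c 5c 5c 5c 5c.
Inner hash: sum = 53+110+54+54+54+54+54+87+105+109+122 = 856 → 03 58.
Outer hash (recomputed tag): sum = 95+4+92+92+92+92+92+3+88 = 650 → 02 8a.
Recomputed tag = 028a; claimed = 0266 → mismatch.

invalid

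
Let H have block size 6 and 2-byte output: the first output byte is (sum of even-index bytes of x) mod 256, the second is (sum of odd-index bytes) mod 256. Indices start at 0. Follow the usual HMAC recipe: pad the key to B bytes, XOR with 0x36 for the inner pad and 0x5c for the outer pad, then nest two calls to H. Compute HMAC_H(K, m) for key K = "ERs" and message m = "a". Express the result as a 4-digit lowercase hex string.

f396

Key "ERs" = 45 52 73 is 3 bytes ≤ B = 6; zero-pad to 6 bytes: K' = 45 52 73 00 00 00.
K' ⊕ ipad = 73 64 45 36 36 36.  K' ⊕ opad = 19 0e 2f 5c 5c 5c.
Inner input = (K'⊕ipad) ∥ m = 73 64 45 36 36 36 ∥ 61.
Inner hash: even-index sum = 335 mod 256 = 79; odd-index sum = 208 mod 256 = 208 → 4f d0.
Outer input = (K'⊕opad) ∥ inner = 19 0e 2f 5c 5c 5c ∥ 4f d0.
Outer hash (tag): even-index sum = 243 mod 256 = 243; odd-index sum = 406 mod 256 = 150 → f3 96.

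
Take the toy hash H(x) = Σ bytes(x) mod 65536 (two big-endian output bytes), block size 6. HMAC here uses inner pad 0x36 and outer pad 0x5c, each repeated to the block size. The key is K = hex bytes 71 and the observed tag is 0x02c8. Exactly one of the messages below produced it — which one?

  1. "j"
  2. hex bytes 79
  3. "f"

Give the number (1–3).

2

Key hex bytes 71 is 1 byte ≤ B = 6; zero-pad to 6 bytes: K' = 71 00 00 00 00 00.
K' ⊕ ipad = 47 36 36 36 36 36; K' ⊕ opad = 2d 5c 5c 5c 5c 5c.
m1: inner = H(47 36 36 36 36 36 6a) = 01 bf; tag = H(2d 5c 5c 5c 5c 5c 01 bf) = 02b9
m2: inner = H(47 36 36 36 36 36 79) = 01 ce; tag = H(2d 5c 5c 5c 5c 5c 01 ce) = 02c8 ← matches
m3: inner = H(47 36 36 36 36 36 66) = 01 bb; tag = H(2d 5c 5c 5c 5c 5c 01 bb) = 02b5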